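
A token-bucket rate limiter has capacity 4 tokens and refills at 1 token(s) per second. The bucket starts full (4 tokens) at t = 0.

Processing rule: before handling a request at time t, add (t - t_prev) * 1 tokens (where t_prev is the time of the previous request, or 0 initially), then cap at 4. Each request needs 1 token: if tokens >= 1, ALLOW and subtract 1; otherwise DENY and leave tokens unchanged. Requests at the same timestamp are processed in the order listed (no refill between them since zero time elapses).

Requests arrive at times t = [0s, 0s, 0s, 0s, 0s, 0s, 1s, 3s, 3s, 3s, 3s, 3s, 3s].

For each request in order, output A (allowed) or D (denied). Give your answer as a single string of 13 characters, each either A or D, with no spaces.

Simulating step by step:
  req#1 t=0s: ALLOW
  req#2 t=0s: ALLOW
  req#3 t=0s: ALLOW
  req#4 t=0s: ALLOW
  req#5 t=0s: DENY
  req#6 t=0s: DENY
  req#7 t=1s: ALLOW
  req#8 t=3s: ALLOW
  req#9 t=3s: ALLOW
  req#10 t=3s: DENY
  req#11 t=3s: DENY
  req#12 t=3s: DENY
  req#13 t=3s: DENY

Answer: AAAADDAAADDDD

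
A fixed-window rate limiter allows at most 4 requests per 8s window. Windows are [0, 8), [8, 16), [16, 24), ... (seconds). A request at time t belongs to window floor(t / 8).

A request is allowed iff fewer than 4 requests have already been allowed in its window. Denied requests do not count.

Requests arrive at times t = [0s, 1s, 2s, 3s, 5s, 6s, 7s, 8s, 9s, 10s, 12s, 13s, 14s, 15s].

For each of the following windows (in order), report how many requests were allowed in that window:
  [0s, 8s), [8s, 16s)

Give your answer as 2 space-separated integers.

Answer: 4 4

Derivation:
Processing requests:
  req#1 t=0s (window 0): ALLOW
  req#2 t=1s (window 0): ALLOW
  req#3 t=2s (window 0): ALLOW
  req#4 t=3s (window 0): ALLOW
  req#5 t=5s (window 0): DENY
  req#6 t=6s (window 0): DENY
  req#7 t=7s (window 0): DENY
  req#8 t=8s (window 1): ALLOW
  req#9 t=9s (window 1): ALLOW
  req#10 t=10s (window 1): ALLOW
  req#11 t=12s (window 1): ALLOW
  req#12 t=13s (window 1): DENY
  req#13 t=14s (window 1): DENY
  req#14 t=15s (window 1): DENY

Allowed counts by window: 4 4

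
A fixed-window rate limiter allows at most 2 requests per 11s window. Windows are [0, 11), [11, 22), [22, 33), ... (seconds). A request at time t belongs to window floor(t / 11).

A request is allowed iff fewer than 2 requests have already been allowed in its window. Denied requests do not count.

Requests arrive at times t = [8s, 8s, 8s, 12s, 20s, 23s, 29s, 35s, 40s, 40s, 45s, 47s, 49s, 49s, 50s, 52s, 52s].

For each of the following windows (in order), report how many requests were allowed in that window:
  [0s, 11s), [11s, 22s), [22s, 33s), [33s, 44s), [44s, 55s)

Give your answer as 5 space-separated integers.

Processing requests:
  req#1 t=8s (window 0): ALLOW
  req#2 t=8s (window 0): ALLOW
  req#3 t=8s (window 0): DENY
  req#4 t=12s (window 1): ALLOW
  req#5 t=20s (window 1): ALLOW
  req#6 t=23s (window 2): ALLOW
  req#7 t=29s (window 2): ALLOW
  req#8 t=35s (window 3): ALLOW
  req#9 t=40s (window 3): ALLOW
  req#10 t=40s (window 3): DENY
  req#11 t=45s (window 4): ALLOW
  req#12 t=47s (window 4): ALLOW
  req#13 t=49s (window 4): DENY
  req#14 t=49s (window 4): DENY
  req#15 t=50s (window 4): DENY
  req#16 t=52s (window 4): DENY
  req#17 t=52s (window 4): DENY

Allowed counts by window: 2 2 2 2 2

Answer: 2 2 2 2 2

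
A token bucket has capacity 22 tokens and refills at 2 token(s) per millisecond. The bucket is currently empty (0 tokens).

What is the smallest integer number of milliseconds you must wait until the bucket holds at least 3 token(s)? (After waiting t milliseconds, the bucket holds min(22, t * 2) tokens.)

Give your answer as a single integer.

Answer: 2

Derivation:
Need t * 2 >= 3, so t >= 3/2.
Smallest integer t = ceil(3/2) = 2.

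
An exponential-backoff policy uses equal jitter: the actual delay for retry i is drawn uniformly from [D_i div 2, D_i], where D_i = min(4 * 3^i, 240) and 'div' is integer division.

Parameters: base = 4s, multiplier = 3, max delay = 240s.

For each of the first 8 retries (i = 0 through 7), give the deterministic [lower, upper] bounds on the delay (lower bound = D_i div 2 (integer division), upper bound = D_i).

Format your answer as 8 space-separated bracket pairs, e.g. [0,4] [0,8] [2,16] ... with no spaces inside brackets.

Computing bounds per retry:
  i=0: D_i=min(4*3^0,240)=4, bounds=[2,4]
  i=1: D_i=min(4*3^1,240)=12, bounds=[6,12]
  i=2: D_i=min(4*3^2,240)=36, bounds=[18,36]
  i=3: D_i=min(4*3^3,240)=108, bounds=[54,108]
  i=4: D_i=min(4*3^4,240)=240, bounds=[120,240]
  i=5: D_i=min(4*3^5,240)=240, bounds=[120,240]
  i=6: D_i=min(4*3^6,240)=240, bounds=[120,240]
  i=7: D_i=min(4*3^7,240)=240, bounds=[120,240]

Answer: [2,4] [6,12] [18,36] [54,108] [120,240] [120,240] [120,240] [120,240]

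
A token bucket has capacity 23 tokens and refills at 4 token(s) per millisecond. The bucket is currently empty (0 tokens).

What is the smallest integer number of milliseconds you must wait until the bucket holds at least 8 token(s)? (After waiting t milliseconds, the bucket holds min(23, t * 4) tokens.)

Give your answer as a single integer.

Need t * 4 >= 8, so t >= 8/4.
Smallest integer t = ceil(8/4) = 2.

Answer: 2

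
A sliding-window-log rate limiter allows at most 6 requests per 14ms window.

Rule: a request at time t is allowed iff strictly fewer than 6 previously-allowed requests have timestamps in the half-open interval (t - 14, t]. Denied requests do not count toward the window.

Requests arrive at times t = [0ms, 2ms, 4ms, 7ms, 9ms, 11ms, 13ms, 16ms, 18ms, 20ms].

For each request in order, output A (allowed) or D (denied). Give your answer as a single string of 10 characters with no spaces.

Tracking allowed requests in the window:
  req#1 t=0ms: ALLOW
  req#2 t=2ms: ALLOW
  req#3 t=4ms: ALLOW
  req#4 t=7ms: ALLOW
  req#5 t=9ms: ALLOW
  req#6 t=11ms: ALLOW
  req#7 t=13ms: DENY
  req#8 t=16ms: ALLOW
  req#9 t=18ms: ALLOW
  req#10 t=20ms: ALLOW

Answer: AAAAAADAAA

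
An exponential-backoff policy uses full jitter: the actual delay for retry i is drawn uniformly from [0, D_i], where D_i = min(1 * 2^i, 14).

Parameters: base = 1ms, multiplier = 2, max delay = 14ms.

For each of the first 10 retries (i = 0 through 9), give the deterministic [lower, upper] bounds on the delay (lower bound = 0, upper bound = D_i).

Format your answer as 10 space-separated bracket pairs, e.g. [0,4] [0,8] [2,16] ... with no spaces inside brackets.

Computing bounds per retry:
  i=0: D_i=min(1*2^0,14)=1, bounds=[0,1]
  i=1: D_i=min(1*2^1,14)=2, bounds=[0,2]
  i=2: D_i=min(1*2^2,14)=4, bounds=[0,4]
  i=3: D_i=min(1*2^3,14)=8, bounds=[0,8]
  i=4: D_i=min(1*2^4,14)=14, bounds=[0,14]
  i=5: D_i=min(1*2^5,14)=14, bounds=[0,14]
  i=6: D_i=min(1*2^6,14)=14, bounds=[0,14]
  i=7: D_i=min(1*2^7,14)=14, bounds=[0,14]
  i=8: D_i=min(1*2^8,14)=14, bounds=[0,14]
  i=9: D_i=min(1*2^9,14)=14, bounds=[0,14]

Answer: [0,1] [0,2] [0,4] [0,8] [0,14] [0,14] [0,14] [0,14] [0,14] [0,14]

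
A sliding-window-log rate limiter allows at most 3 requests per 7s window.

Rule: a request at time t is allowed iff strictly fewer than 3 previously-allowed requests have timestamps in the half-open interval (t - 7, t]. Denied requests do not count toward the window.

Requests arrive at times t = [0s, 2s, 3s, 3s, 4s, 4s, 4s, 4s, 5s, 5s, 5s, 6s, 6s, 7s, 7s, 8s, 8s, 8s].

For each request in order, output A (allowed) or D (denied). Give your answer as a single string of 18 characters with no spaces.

Answer: AAADDDDDDDDDDADDDD

Derivation:
Tracking allowed requests in the window:
  req#1 t=0s: ALLOW
  req#2 t=2s: ALLOW
  req#3 t=3s: ALLOW
  req#4 t=3s: DENY
  req#5 t=4s: DENY
  req#6 t=4s: DENY
  req#7 t=4s: DENY
  req#8 t=4s: DENY
  req#9 t=5s: DENY
  req#10 t=5s: DENY
  req#11 t=5s: DENY
  req#12 t=6s: DENY
  req#13 t=6s: DENY
  req#14 t=7s: ALLOW
  req#15 t=7s: DENY
  req#16 t=8s: DENY
  req#17 t=8s: DENY
  req#18 t=8s: DENY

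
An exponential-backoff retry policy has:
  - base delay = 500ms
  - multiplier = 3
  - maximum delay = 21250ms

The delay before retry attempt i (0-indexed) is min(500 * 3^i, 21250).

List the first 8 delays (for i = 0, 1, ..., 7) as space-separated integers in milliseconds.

Computing each delay:
  i=0: min(500*3^0, 21250) = 500
  i=1: min(500*3^1, 21250) = 1500
  i=2: min(500*3^2, 21250) = 4500
  i=3: min(500*3^3, 21250) = 13500
  i=4: min(500*3^4, 21250) = 21250
  i=5: min(500*3^5, 21250) = 21250
  i=6: min(500*3^6, 21250) = 21250
  i=7: min(500*3^7, 21250) = 21250

Answer: 500 1500 4500 13500 21250 21250 21250 21250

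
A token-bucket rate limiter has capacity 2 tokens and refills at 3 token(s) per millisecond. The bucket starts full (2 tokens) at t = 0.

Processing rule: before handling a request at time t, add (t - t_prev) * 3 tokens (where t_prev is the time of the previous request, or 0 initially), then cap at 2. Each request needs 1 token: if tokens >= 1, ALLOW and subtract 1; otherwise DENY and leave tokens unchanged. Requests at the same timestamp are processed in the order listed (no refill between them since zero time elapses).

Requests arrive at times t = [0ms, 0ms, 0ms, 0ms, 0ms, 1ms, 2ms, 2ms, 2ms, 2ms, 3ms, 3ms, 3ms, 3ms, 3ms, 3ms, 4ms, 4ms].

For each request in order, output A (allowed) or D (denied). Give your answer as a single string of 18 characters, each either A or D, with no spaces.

Answer: AADDDAAADDAADDDDAA

Derivation:
Simulating step by step:
  req#1 t=0ms: ALLOW
  req#2 t=0ms: ALLOW
  req#3 t=0ms: DENY
  req#4 t=0ms: DENY
  req#5 t=0ms: DENY
  req#6 t=1ms: ALLOW
  req#7 t=2ms: ALLOW
  req#8 t=2ms: ALLOW
  req#9 t=2ms: DENY
  req#10 t=2ms: DENY
  req#11 t=3ms: ALLOW
  req#12 t=3ms: ALLOW
  req#13 t=3ms: DENY
  req#14 t=3ms: DENY
  req#15 t=3ms: DENY
  req#16 t=3ms: DENY
  req#17 t=4ms: ALLOW
  req#18 t=4ms: ALLOW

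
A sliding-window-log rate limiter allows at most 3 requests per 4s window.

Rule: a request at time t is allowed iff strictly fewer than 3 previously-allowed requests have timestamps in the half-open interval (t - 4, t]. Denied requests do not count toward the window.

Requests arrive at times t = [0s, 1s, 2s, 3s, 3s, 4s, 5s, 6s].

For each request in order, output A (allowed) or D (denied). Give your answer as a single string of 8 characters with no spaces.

Tracking allowed requests in the window:
  req#1 t=0s: ALLOW
  req#2 t=1s: ALLOW
  req#3 t=2s: ALLOW
  req#4 t=3s: DENY
  req#5 t=3s: DENY
  req#6 t=4s: ALLOW
  req#7 t=5s: ALLOW
  req#8 t=6s: ALLOW

Answer: AAADDAAA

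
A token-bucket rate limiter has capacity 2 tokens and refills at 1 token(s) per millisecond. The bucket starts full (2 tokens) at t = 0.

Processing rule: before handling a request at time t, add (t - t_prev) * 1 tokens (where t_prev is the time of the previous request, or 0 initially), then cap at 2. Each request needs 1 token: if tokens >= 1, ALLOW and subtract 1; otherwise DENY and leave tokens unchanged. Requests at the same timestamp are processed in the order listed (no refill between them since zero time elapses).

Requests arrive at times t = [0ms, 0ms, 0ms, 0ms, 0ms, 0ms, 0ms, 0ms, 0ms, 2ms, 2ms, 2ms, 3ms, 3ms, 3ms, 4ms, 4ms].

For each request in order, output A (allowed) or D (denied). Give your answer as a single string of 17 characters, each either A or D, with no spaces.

Simulating step by step:
  req#1 t=0ms: ALLOW
  req#2 t=0ms: ALLOW
  req#3 t=0ms: DENY
  req#4 t=0ms: DENY
  req#5 t=0ms: DENY
  req#6 t=0ms: DENY
  req#7 t=0ms: DENY
  req#8 t=0ms: DENY
  req#9 t=0ms: DENY
  req#10 t=2ms: ALLOW
  req#11 t=2ms: ALLOW
  req#12 t=2ms: DENY
  req#13 t=3ms: ALLOW
  req#14 t=3ms: DENY
  req#15 t=3ms: DENY
  req#16 t=4ms: ALLOW
  req#17 t=4ms: DENY

Answer: AADDDDDDDAADADDAD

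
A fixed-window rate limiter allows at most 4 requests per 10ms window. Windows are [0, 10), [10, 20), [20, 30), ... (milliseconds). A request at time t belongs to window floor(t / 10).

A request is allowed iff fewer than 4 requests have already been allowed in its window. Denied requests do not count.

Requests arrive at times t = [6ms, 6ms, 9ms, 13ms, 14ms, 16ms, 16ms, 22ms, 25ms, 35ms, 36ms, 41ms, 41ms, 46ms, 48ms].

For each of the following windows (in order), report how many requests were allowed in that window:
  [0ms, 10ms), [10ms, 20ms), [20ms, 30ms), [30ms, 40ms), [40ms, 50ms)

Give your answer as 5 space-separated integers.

Processing requests:
  req#1 t=6ms (window 0): ALLOW
  req#2 t=6ms (window 0): ALLOW
  req#3 t=9ms (window 0): ALLOW
  req#4 t=13ms (window 1): ALLOW
  req#5 t=14ms (window 1): ALLOW
  req#6 t=16ms (window 1): ALLOW
  req#7 t=16ms (window 1): ALLOW
  req#8 t=22ms (window 2): ALLOW
  req#9 t=25ms (window 2): ALLOW
  req#10 t=35ms (window 3): ALLOW
  req#11 t=36ms (window 3): ALLOW
  req#12 t=41ms (window 4): ALLOW
  req#13 t=41ms (window 4): ALLOW
  req#14 t=46ms (window 4): ALLOW
  req#15 t=48ms (window 4): ALLOW

Allowed counts by window: 3 4 2 2 4

Answer: 3 4 2 2 4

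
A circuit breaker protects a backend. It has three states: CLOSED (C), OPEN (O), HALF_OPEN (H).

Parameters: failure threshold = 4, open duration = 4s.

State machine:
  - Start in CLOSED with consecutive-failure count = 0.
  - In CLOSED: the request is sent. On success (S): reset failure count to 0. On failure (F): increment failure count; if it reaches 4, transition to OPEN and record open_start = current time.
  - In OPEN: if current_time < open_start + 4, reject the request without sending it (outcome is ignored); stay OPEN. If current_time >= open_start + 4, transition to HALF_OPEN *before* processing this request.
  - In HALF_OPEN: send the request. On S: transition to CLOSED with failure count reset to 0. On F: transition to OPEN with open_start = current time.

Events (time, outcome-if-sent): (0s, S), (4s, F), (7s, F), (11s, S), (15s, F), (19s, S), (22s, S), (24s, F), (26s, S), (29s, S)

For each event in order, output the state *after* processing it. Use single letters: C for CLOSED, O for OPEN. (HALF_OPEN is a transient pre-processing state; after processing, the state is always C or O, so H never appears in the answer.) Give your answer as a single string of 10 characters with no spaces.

Answer: CCCCCCCCCC

Derivation:
State after each event:
  event#1 t=0s outcome=S: state=CLOSED
  event#2 t=4s outcome=F: state=CLOSED
  event#3 t=7s outcome=F: state=CLOSED
  event#4 t=11s outcome=S: state=CLOSED
  event#5 t=15s outcome=F: state=CLOSED
  event#6 t=19s outcome=S: state=CLOSED
  event#7 t=22s outcome=S: state=CLOSED
  event#8 t=24s outcome=F: state=CLOSED
  event#9 t=26s outcome=S: state=CLOSED
  event#10 t=29s outcome=S: state=CLOSED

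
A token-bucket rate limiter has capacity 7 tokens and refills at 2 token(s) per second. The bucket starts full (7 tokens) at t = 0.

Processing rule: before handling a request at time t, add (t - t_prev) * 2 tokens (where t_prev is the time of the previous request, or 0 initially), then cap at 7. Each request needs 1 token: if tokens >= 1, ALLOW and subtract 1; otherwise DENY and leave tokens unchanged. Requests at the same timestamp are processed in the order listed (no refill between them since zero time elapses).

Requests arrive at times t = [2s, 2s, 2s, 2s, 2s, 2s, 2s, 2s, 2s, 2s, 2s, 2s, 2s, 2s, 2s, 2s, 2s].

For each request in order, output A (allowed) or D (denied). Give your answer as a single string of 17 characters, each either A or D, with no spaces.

Answer: AAAAAAADDDDDDDDDD

Derivation:
Simulating step by step:
  req#1 t=2s: ALLOW
  req#2 t=2s: ALLOW
  req#3 t=2s: ALLOW
  req#4 t=2s: ALLOW
  req#5 t=2s: ALLOW
  req#6 t=2s: ALLOW
  req#7 t=2s: ALLOW
  req#8 t=2s: DENY
  req#9 t=2s: DENY
  req#10 t=2s: DENY
  req#11 t=2s: DENY
  req#12 t=2s: DENY
  req#13 t=2s: DENY
  req#14 t=2s: DENY
  req#15 t=2s: DENY
  req#16 t=2s: DENY
  req#17 t=2s: DENY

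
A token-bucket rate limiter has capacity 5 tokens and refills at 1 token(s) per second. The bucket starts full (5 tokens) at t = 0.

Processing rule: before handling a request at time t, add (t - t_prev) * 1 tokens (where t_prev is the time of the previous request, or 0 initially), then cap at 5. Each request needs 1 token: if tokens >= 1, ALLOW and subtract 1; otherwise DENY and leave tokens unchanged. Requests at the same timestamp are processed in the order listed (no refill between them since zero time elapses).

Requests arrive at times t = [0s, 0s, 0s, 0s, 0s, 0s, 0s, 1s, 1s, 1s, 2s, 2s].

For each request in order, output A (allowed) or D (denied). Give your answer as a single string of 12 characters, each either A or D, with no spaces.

Answer: AAAAADDADDAD

Derivation:
Simulating step by step:
  req#1 t=0s: ALLOW
  req#2 t=0s: ALLOW
  req#3 t=0s: ALLOW
  req#4 t=0s: ALLOW
  req#5 t=0s: ALLOW
  req#6 t=0s: DENY
  req#7 t=0s: DENY
  req#8 t=1s: ALLOW
  req#9 t=1s: DENY
  req#10 t=1s: DENY
  req#11 t=2s: ALLOW
  req#12 t=2s: DENY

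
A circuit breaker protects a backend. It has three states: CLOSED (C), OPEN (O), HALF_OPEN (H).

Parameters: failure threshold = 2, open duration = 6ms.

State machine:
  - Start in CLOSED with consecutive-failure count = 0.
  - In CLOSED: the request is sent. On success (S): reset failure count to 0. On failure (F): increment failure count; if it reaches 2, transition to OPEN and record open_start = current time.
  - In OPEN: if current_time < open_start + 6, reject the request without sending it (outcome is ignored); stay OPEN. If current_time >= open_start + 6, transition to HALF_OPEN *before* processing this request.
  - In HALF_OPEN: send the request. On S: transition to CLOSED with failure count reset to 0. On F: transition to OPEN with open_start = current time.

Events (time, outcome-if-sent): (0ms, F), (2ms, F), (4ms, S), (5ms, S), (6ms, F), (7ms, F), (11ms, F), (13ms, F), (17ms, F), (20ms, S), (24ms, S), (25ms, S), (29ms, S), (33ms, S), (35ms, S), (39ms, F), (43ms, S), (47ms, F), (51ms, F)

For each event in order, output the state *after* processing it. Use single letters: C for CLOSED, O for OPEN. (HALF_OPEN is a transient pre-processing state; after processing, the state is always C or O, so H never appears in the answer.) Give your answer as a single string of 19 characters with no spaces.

State after each event:
  event#1 t=0ms outcome=F: state=CLOSED
  event#2 t=2ms outcome=F: state=OPEN
  event#3 t=4ms outcome=S: state=OPEN
  event#4 t=5ms outcome=S: state=OPEN
  event#5 t=6ms outcome=F: state=OPEN
  event#6 t=7ms outcome=F: state=OPEN
  event#7 t=11ms outcome=F: state=OPEN
  event#8 t=13ms outcome=F: state=OPEN
  event#9 t=17ms outcome=F: state=OPEN
  event#10 t=20ms outcome=S: state=OPEN
  event#11 t=24ms outcome=S: state=CLOSED
  event#12 t=25ms outcome=S: state=CLOSED
  event#13 t=29ms outcome=S: state=CLOSED
  event#14 t=33ms outcome=S: state=CLOSED
  event#15 t=35ms outcome=S: state=CLOSED
  event#16 t=39ms outcome=F: state=CLOSED
  event#17 t=43ms outcome=S: state=CLOSED
  event#18 t=47ms outcome=F: state=CLOSED
  event#19 t=51ms outcome=F: state=OPEN

Answer: COOOOOOOOOCCCCCCCCO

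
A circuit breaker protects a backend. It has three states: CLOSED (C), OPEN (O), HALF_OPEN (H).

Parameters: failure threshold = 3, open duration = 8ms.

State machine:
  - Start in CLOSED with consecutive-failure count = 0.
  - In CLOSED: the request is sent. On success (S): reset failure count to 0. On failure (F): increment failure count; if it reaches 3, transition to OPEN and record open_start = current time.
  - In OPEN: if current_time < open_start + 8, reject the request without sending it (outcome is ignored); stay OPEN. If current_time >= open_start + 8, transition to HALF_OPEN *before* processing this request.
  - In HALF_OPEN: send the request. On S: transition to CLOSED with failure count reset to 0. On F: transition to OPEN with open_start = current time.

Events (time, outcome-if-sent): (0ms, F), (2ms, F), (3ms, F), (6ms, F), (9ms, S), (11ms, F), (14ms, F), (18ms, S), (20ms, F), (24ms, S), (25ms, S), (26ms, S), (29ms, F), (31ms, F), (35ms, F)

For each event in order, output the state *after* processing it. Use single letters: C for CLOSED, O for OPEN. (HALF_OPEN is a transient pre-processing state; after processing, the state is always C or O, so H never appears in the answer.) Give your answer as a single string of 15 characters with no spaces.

State after each event:
  event#1 t=0ms outcome=F: state=CLOSED
  event#2 t=2ms outcome=F: state=CLOSED
  event#3 t=3ms outcome=F: state=OPEN
  event#4 t=6ms outcome=F: state=OPEN
  event#5 t=9ms outcome=S: state=OPEN
  event#6 t=11ms outcome=F: state=OPEN
  event#7 t=14ms outcome=F: state=OPEN
  event#8 t=18ms outcome=S: state=OPEN
  event#9 t=20ms outcome=F: state=OPEN
  event#10 t=24ms outcome=S: state=OPEN
  event#11 t=25ms outcome=S: state=OPEN
  event#12 t=26ms outcome=S: state=OPEN
  event#13 t=29ms outcome=F: state=OPEN
  event#14 t=31ms outcome=F: state=OPEN
  event#15 t=35ms outcome=F: state=OPEN

Answer: CCOOOOOOOOOOOOO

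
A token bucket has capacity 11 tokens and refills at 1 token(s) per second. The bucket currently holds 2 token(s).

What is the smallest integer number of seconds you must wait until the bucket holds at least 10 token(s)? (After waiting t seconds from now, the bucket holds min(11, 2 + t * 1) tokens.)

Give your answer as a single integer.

Need 2 + t * 1 >= 10, so t >= 8/1.
Smallest integer t = ceil(8/1) = 8.

Answer: 8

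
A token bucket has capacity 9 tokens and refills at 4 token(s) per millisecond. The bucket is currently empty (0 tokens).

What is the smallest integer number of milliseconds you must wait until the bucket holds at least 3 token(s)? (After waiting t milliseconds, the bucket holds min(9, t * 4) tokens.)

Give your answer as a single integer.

Need t * 4 >= 3, so t >= 3/4.
Smallest integer t = ceil(3/4) = 1.

Answer: 1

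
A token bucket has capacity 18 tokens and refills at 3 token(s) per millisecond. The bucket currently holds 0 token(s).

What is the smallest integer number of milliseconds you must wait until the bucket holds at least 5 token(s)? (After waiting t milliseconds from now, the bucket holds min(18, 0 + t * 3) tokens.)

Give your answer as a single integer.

Answer: 2

Derivation:
Need 0 + t * 3 >= 5, so t >= 5/3.
Smallest integer t = ceil(5/3) = 2.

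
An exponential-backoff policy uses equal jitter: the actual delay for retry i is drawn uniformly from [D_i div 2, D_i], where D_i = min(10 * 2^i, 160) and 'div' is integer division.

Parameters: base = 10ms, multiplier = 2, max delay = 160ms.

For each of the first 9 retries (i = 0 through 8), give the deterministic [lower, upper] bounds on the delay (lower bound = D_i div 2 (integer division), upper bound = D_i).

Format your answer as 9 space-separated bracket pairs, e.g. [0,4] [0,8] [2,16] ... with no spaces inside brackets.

Answer: [5,10] [10,20] [20,40] [40,80] [80,160] [80,160] [80,160] [80,160] [80,160]

Derivation:
Computing bounds per retry:
  i=0: D_i=min(10*2^0,160)=10, bounds=[5,10]
  i=1: D_i=min(10*2^1,160)=20, bounds=[10,20]
  i=2: D_i=min(10*2^2,160)=40, bounds=[20,40]
  i=3: D_i=min(10*2^3,160)=80, bounds=[40,80]
  i=4: D_i=min(10*2^4,160)=160, bounds=[80,160]
  i=5: D_i=min(10*2^5,160)=160, bounds=[80,160]
  i=6: D_i=min(10*2^6,160)=160, bounds=[80,160]
  i=7: D_i=min(10*2^7,160)=160, bounds=[80,160]
  i=8: D_i=min(10*2^8,160)=160, bounds=[80,160]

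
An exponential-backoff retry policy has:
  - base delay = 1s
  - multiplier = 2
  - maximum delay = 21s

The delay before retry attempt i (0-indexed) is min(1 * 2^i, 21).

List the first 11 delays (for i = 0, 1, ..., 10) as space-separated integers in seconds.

Answer: 1 2 4 8 16 21 21 21 21 21 21

Derivation:
Computing each delay:
  i=0: min(1*2^0, 21) = 1
  i=1: min(1*2^1, 21) = 2
  i=2: min(1*2^2, 21) = 4
  i=3: min(1*2^3, 21) = 8
  i=4: min(1*2^4, 21) = 16
  i=5: min(1*2^5, 21) = 21
  i=6: min(1*2^6, 21) = 21
  i=7: min(1*2^7, 21) = 21
  i=8: min(1*2^8, 21) = 21
  i=9: min(1*2^9, 21) = 21
  i=10: min(1*2^10, 21) = 21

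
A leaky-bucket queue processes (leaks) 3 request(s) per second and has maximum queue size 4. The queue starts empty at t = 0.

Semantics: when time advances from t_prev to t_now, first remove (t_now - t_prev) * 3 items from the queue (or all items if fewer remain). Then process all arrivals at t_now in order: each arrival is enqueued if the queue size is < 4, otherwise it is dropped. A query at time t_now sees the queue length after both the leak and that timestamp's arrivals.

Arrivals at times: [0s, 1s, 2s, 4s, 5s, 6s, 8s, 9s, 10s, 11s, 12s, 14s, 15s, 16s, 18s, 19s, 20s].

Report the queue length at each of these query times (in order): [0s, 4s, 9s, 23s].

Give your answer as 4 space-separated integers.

Answer: 1 1 1 0

Derivation:
Queue lengths at query times:
  query t=0s: backlog = 1
  query t=4s: backlog = 1
  query t=9s: backlog = 1
  query t=23s: backlog = 0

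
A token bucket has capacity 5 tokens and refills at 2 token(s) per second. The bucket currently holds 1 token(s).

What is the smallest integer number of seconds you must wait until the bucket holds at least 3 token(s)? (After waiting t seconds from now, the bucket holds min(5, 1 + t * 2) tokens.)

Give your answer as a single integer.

Answer: 1

Derivation:
Need 1 + t * 2 >= 3, so t >= 2/2.
Smallest integer t = ceil(2/2) = 1.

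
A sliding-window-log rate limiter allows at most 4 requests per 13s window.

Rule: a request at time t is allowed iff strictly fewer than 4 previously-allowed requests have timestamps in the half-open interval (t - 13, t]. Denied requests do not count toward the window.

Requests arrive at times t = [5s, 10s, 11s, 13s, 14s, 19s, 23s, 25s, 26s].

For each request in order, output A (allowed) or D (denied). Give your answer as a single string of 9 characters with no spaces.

Tracking allowed requests in the window:
  req#1 t=5s: ALLOW
  req#2 t=10s: ALLOW
  req#3 t=11s: ALLOW
  req#4 t=13s: ALLOW
  req#5 t=14s: DENY
  req#6 t=19s: ALLOW
  req#7 t=23s: ALLOW
  req#8 t=25s: ALLOW
  req#9 t=26s: ALLOW

Answer: AAAADAAAA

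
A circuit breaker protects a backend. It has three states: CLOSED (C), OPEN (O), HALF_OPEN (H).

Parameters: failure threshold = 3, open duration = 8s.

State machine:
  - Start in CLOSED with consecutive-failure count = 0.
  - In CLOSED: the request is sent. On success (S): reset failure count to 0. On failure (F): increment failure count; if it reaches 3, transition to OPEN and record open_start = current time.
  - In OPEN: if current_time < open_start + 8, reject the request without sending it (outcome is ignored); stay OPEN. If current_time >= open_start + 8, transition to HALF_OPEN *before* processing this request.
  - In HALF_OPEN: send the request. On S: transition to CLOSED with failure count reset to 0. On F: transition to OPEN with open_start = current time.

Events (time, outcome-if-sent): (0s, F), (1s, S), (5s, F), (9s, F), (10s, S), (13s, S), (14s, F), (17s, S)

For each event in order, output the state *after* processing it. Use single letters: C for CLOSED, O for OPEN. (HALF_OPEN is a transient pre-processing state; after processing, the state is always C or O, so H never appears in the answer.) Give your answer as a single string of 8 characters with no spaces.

Answer: CCCCCCCC

Derivation:
State after each event:
  event#1 t=0s outcome=F: state=CLOSED
  event#2 t=1s outcome=S: state=CLOSED
  event#3 t=5s outcome=F: state=CLOSED
  event#4 t=9s outcome=F: state=CLOSED
  event#5 t=10s outcome=S: state=CLOSED
  event#6 t=13s outcome=S: state=CLOSED
  event#7 t=14s outcome=F: state=CLOSED
  event#8 t=17s outcome=S: state=CLOSED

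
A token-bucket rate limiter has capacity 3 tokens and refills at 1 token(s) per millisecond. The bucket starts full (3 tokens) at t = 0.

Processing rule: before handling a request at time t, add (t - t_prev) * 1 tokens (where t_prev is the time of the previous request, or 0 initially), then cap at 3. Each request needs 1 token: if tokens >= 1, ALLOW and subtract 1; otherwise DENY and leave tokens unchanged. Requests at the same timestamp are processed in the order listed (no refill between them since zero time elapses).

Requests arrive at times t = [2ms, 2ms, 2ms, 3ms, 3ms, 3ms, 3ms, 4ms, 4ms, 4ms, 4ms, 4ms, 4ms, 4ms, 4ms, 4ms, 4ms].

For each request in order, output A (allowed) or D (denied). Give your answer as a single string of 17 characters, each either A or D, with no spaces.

Simulating step by step:
  req#1 t=2ms: ALLOW
  req#2 t=2ms: ALLOW
  req#3 t=2ms: ALLOW
  req#4 t=3ms: ALLOW
  req#5 t=3ms: DENY
  req#6 t=3ms: DENY
  req#7 t=3ms: DENY
  req#8 t=4ms: ALLOW
  req#9 t=4ms: DENY
  req#10 t=4ms: DENY
  req#11 t=4ms: DENY
  req#12 t=4ms: DENY
  req#13 t=4ms: DENY
  req#14 t=4ms: DENY
  req#15 t=4ms: DENY
  req#16 t=4ms: DENY
  req#17 t=4ms: DENY

Answer: AAAADDDADDDDDDDDD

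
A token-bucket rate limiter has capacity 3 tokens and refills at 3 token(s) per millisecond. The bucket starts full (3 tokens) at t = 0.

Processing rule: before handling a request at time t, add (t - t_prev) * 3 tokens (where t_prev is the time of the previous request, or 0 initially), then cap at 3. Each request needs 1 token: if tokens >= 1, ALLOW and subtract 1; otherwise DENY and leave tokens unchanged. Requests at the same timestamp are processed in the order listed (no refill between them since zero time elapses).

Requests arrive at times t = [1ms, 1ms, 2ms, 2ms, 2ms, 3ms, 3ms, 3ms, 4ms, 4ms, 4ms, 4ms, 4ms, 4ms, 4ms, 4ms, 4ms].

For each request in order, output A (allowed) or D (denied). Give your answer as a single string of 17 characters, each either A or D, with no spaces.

Simulating step by step:
  req#1 t=1ms: ALLOW
  req#2 t=1ms: ALLOW
  req#3 t=2ms: ALLOW
  req#4 t=2ms: ALLOW
  req#5 t=2ms: ALLOW
  req#6 t=3ms: ALLOW
  req#7 t=3ms: ALLOW
  req#8 t=3ms: ALLOW
  req#9 t=4ms: ALLOW
  req#10 t=4ms: ALLOW
  req#11 t=4ms: ALLOW
  req#12 t=4ms: DENY
  req#13 t=4ms: DENY
  req#14 t=4ms: DENY
  req#15 t=4ms: DENY
  req#16 t=4ms: DENY
  req#17 t=4ms: DENY

Answer: AAAAAAAAAAADDDDDD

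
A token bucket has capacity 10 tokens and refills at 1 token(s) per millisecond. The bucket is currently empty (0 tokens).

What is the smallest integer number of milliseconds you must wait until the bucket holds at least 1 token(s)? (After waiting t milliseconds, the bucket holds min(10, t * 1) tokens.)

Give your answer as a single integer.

Answer: 1

Derivation:
Need t * 1 >= 1, so t >= 1/1.
Smallest integer t = ceil(1/1) = 1.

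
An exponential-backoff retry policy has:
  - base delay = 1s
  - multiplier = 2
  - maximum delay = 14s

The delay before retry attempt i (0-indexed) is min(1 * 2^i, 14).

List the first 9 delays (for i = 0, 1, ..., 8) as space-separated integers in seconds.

Computing each delay:
  i=0: min(1*2^0, 14) = 1
  i=1: min(1*2^1, 14) = 2
  i=2: min(1*2^2, 14) = 4
  i=3: min(1*2^3, 14) = 8
  i=4: min(1*2^4, 14) = 14
  i=5: min(1*2^5, 14) = 14
  i=6: min(1*2^6, 14) = 14
  i=7: min(1*2^7, 14) = 14
  i=8: min(1*2^8, 14) = 14

Answer: 1 2 4 8 14 14 14 14 14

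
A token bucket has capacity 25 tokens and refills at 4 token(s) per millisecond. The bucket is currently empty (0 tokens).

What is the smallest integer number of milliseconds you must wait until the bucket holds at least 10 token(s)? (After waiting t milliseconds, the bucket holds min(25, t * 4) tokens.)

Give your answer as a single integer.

Need t * 4 >= 10, so t >= 10/4.
Smallest integer t = ceil(10/4) = 3.

Answer: 3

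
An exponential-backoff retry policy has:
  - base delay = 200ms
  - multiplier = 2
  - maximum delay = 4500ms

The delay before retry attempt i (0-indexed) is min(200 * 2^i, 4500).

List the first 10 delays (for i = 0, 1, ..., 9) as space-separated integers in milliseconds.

Answer: 200 400 800 1600 3200 4500 4500 4500 4500 4500

Derivation:
Computing each delay:
  i=0: min(200*2^0, 4500) = 200
  i=1: min(200*2^1, 4500) = 400
  i=2: min(200*2^2, 4500) = 800
  i=3: min(200*2^3, 4500) = 1600
  i=4: min(200*2^4, 4500) = 3200
  i=5: min(200*2^5, 4500) = 4500
  i=6: min(200*2^6, 4500) = 4500
  i=7: min(200*2^7, 4500) = 4500
  i=8: min(200*2^8, 4500) = 4500
  i=9: min(200*2^9, 4500) = 4500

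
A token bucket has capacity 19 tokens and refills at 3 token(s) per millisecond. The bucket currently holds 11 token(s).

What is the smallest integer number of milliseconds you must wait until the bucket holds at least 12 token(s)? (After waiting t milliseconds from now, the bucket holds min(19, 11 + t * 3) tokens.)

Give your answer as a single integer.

Answer: 1

Derivation:
Need 11 + t * 3 >= 12, so t >= 1/3.
Smallest integer t = ceil(1/3) = 1.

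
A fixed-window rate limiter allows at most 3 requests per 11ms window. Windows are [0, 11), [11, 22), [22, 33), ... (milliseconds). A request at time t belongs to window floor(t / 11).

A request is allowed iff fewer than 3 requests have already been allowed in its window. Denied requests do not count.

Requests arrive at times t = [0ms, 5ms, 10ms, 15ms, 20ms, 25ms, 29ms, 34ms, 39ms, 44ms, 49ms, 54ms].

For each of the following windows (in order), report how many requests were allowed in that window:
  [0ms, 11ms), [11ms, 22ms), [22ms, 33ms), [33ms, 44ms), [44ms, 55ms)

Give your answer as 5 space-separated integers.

Processing requests:
  req#1 t=0ms (window 0): ALLOW
  req#2 t=5ms (window 0): ALLOW
  req#3 t=10ms (window 0): ALLOW
  req#4 t=15ms (window 1): ALLOW
  req#5 t=20ms (window 1): ALLOW
  req#6 t=25ms (window 2): ALLOW
  req#7 t=29ms (window 2): ALLOW
  req#8 t=34ms (window 3): ALLOW
  req#9 t=39ms (window 3): ALLOW
  req#10 t=44ms (window 4): ALLOW
  req#11 t=49ms (window 4): ALLOW
  req#12 t=54ms (window 4): ALLOW

Allowed counts by window: 3 2 2 2 3

Answer: 3 2 2 2 3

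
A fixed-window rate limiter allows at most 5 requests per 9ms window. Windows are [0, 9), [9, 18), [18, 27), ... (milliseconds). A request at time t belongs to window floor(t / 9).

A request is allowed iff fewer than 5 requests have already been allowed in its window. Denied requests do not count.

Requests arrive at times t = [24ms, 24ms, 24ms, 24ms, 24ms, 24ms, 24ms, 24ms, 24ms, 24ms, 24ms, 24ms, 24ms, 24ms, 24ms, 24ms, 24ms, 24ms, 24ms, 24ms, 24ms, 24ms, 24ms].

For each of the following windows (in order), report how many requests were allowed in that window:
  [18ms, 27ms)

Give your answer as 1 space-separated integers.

Answer: 5

Derivation:
Processing requests:
  req#1 t=24ms (window 2): ALLOW
  req#2 t=24ms (window 2): ALLOW
  req#3 t=24ms (window 2): ALLOW
  req#4 t=24ms (window 2): ALLOW
  req#5 t=24ms (window 2): ALLOW
  req#6 t=24ms (window 2): DENY
  req#7 t=24ms (window 2): DENY
  req#8 t=24ms (window 2): DENY
  req#9 t=24ms (window 2): DENY
  req#10 t=24ms (window 2): DENY
  req#11 t=24ms (window 2): DENY
  req#12 t=24ms (window 2): DENY
  req#13 t=24ms (window 2): DENY
  req#14 t=24ms (window 2): DENY
  req#15 t=24ms (window 2): DENY
  req#16 t=24ms (window 2): DENY
  req#17 t=24ms (window 2): DENY
  req#18 t=24ms (window 2): DENY
  req#19 t=24ms (window 2): DENY
  req#20 t=24ms (window 2): DENY
  req#21 t=24ms (window 2): DENY
  req#22 t=24ms (window 2): DENY
  req#23 t=24ms (window 2): DENY

Allowed counts by window: 5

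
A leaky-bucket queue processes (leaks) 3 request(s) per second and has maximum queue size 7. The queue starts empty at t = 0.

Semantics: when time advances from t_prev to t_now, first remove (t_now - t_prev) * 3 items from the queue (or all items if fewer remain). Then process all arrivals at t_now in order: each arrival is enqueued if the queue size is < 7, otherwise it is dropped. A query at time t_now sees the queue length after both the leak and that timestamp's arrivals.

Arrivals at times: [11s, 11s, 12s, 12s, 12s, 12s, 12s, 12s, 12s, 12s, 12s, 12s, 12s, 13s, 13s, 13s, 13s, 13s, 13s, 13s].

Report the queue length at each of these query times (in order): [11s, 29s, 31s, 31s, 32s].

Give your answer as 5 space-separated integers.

Queue lengths at query times:
  query t=11s: backlog = 2
  query t=29s: backlog = 0
  query t=31s: backlog = 0
  query t=31s: backlog = 0
  query t=32s: backlog = 0

Answer: 2 0 0 0 0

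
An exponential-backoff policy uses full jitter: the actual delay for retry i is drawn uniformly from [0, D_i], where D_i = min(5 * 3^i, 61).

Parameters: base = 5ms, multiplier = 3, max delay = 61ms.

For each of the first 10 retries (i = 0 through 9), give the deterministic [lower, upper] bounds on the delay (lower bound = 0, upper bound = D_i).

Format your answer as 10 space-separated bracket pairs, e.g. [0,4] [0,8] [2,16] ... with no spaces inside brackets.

Answer: [0,5] [0,15] [0,45] [0,61] [0,61] [0,61] [0,61] [0,61] [0,61] [0,61]

Derivation:
Computing bounds per retry:
  i=0: D_i=min(5*3^0,61)=5, bounds=[0,5]
  i=1: D_i=min(5*3^1,61)=15, bounds=[0,15]
  i=2: D_i=min(5*3^2,61)=45, bounds=[0,45]
  i=3: D_i=min(5*3^3,61)=61, bounds=[0,61]
  i=4: D_i=min(5*3^4,61)=61, bounds=[0,61]
  i=5: D_i=min(5*3^5,61)=61, bounds=[0,61]
  i=6: D_i=min(5*3^6,61)=61, bounds=[0,61]
  i=7: D_i=min(5*3^7,61)=61, bounds=[0,61]
  i=8: D_i=min(5*3^8,61)=61, bounds=[0,61]
  i=9: D_i=min(5*3^9,61)=61, bounds=[0,61]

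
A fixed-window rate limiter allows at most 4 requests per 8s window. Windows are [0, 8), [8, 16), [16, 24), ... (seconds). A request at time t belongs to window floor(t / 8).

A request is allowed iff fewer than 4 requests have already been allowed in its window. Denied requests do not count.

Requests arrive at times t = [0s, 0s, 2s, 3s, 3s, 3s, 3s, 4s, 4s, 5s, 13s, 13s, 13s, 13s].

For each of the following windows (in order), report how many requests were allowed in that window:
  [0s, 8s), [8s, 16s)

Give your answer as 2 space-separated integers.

Processing requests:
  req#1 t=0s (window 0): ALLOW
  req#2 t=0s (window 0): ALLOW
  req#3 t=2s (window 0): ALLOW
  req#4 t=3s (window 0): ALLOW
  req#5 t=3s (window 0): DENY
  req#6 t=3s (window 0): DENY
  req#7 t=3s (window 0): DENY
  req#8 t=4s (window 0): DENY
  req#9 t=4s (window 0): DENY
  req#10 t=5s (window 0): DENY
  req#11 t=13s (window 1): ALLOW
  req#12 t=13s (window 1): ALLOW
  req#13 t=13s (window 1): ALLOW
  req#14 t=13s (window 1): ALLOW

Allowed counts by window: 4 4

Answer: 4 4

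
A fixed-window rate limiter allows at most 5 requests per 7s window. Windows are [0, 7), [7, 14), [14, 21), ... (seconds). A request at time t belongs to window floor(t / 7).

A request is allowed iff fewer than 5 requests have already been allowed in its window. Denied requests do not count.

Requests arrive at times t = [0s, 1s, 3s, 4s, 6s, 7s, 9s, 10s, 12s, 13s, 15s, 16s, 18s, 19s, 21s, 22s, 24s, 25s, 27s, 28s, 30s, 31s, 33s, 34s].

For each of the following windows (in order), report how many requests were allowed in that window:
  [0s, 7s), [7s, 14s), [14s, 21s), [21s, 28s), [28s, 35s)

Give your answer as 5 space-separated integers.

Processing requests:
  req#1 t=0s (window 0): ALLOW
  req#2 t=1s (window 0): ALLOW
  req#3 t=3s (window 0): ALLOW
  req#4 t=4s (window 0): ALLOW
  req#5 t=6s (window 0): ALLOW
  req#6 t=7s (window 1): ALLOW
  req#7 t=9s (window 1): ALLOW
  req#8 t=10s (window 1): ALLOW
  req#9 t=12s (window 1): ALLOW
  req#10 t=13s (window 1): ALLOW
  req#11 t=15s (window 2): ALLOW
  req#12 t=16s (window 2): ALLOW
  req#13 t=18s (window 2): ALLOW
  req#14 t=19s (window 2): ALLOW
  req#15 t=21s (window 3): ALLOW
  req#16 t=22s (window 3): ALLOW
  req#17 t=24s (window 3): ALLOW
  req#18 t=25s (window 3): ALLOW
  req#19 t=27s (window 3): ALLOW
  req#20 t=28s (window 4): ALLOW
  req#21 t=30s (window 4): ALLOW
  req#22 t=31s (window 4): ALLOW
  req#23 t=33s (window 4): ALLOW
  req#24 t=34s (window 4): ALLOW

Allowed counts by window: 5 5 4 5 5

Answer: 5 5 4 5 5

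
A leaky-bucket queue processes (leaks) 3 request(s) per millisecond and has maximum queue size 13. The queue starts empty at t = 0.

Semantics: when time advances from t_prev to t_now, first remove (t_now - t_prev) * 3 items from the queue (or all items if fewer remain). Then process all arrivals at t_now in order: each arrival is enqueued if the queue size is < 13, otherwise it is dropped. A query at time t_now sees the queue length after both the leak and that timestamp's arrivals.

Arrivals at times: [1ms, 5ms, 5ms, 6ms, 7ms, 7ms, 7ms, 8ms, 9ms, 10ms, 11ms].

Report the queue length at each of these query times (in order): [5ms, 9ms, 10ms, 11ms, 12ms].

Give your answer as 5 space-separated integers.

Answer: 2 1 1 1 0

Derivation:
Queue lengths at query times:
  query t=5ms: backlog = 2
  query t=9ms: backlog = 1
  query t=10ms: backlog = 1
  query t=11ms: backlog = 1
  query t=12ms: backlog = 0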